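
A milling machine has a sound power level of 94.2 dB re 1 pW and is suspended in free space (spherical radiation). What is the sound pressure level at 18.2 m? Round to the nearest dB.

58 dB

L_p = L_w − 10·log₁₀(4π·r²) with r = 18.2 m.
4π·r² = 4162 m², 10·log₁₀ of that is 36.194 dB.
L_p = 94.2 − 36.194 = 58.01 dB.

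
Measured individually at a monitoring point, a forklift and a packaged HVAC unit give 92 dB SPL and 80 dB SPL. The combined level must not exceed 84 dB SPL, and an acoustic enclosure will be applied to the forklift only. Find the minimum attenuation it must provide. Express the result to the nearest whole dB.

Everything except the forklift sums to 10^(80/10) = 1.000e+08 in linear terms, 80.00 dB SPL.
To meet 84 dB SPL overall, the treated forklift may contribute at most 10^(84/10) − 1.000e+08 = 1.512e+08, i.e. 81.80 dB SPL.
So the forklift must be reduced from 92 to 81.80 dB SPL: IL = 10.20 dB.

10 dB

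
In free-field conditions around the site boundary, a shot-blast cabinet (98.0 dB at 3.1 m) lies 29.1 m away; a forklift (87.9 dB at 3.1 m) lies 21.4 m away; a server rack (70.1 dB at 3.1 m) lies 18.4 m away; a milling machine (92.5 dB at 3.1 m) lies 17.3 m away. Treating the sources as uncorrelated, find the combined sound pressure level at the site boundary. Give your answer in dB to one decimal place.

81.5 dB

Apply inverse-square spreading to bring every level to the receiver, then sum 10^(L/10).
shot-blast cabinet: 98.0 − 20·log₁₀(29.1/3.1) = 98.0 − 19.45 = 78.55 dB.
forklift: 87.9 − 20·log₁₀(21.4/3.1) = 87.9 − 16.78 = 71.12 dB.
server rack: 70.1 − 20·log₁₀(18.4/3.1) = 70.1 − 15.47 = 54.63 dB.
milling machine: 92.5 − 20·log₁₀(17.3/3.1) = 92.5 − 14.93 = 77.57 dB.
Σ 10^(L/10) = 1.419e+08 → L_total = 10·log₁₀(1.419e+08) = 81.52 dB.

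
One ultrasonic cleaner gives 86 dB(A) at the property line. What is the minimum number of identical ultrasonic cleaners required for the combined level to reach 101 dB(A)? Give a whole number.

32

Need L₁ + 10·log₁₀ N ≥ 101, i.e. log₁₀ N ≥ 1.50.
N ≥ 10^(15.0/10) = 31.623, so N = 32.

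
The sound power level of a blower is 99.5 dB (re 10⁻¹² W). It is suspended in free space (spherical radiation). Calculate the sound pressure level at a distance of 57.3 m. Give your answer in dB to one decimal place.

L_p = L_w − 10·log₁₀(4π·r²) with r = 57.3 m.
4π·r² = 4.126e+04 m², 10·log₁₀ of that is 46.155 dB.
L_p = 99.5 − 46.155 = 53.34 dB.

53.3 dB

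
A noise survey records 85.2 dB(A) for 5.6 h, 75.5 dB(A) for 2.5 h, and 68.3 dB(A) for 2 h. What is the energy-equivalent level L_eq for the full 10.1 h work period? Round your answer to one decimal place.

82.9 dB(A)

Weight each interval's intensity by its duration and average over T = 10.1 h:
Σ tᵢ·10^(Lᵢ/10) = 5.6·10^(85.2/10) + 2.5·10^(75.5/10) + 2·10^(68.3/10) = 1.957e+09.
L_eq = 10·log₁₀(1.957e+09/10.1) = 82.87 dB(A).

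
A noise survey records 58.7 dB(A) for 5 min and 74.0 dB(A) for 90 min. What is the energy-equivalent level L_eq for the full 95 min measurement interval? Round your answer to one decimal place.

73.8 dB(A)

The energy average is taken in the linear domain: L_eq = 10·log₁₀[(Σ tᵢ·10^(Lᵢ/10))/T], T = 95 min.
Σ tᵢ·10^(Lᵢ/10) = 5·10^(58.7/10) + 90·10^(74.0/10) = 2.264e+09.
L_eq = 10·log₁₀(2.264e+09/95) = 73.77 dB(A).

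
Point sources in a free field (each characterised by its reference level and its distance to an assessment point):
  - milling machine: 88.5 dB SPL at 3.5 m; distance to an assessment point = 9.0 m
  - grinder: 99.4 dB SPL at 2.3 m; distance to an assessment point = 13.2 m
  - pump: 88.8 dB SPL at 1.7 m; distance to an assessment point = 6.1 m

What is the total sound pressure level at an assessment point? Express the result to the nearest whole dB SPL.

Propagate each source to the receiver with L = L_ref − 20·log₁₀(r/r_ref), then add intensities.
milling machine: 88.5 − 20·log₁₀(9.0/3.5) = 88.5 − 8.20 = 80.30 dB SPL.
grinder: 99.4 − 20·log₁₀(13.2/2.3) = 99.4 − 15.18 = 84.22 dB SPL.
pump: 88.8 − 20·log₁₀(6.1/1.7) = 88.8 − 11.10 = 77.70 dB SPL.
Σ 10^(L/10) = 4.304e+08 → L_total = 10·log₁₀(4.304e+08) = 86.34 dB SPL.

86 dB SPL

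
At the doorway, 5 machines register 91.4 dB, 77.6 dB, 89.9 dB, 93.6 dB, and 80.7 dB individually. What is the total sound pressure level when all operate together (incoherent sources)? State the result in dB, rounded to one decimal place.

96.8 dB

Incoherent sources combine by intensity addition: L_total = 10·log₁₀(Σ 10^(L_i/10)).
Σ 10^(L/10) = 10^(91.4/10) + 10^(77.6/10) + 10^(89.9/10) + 10^(93.6/10) + 10^(80.7/10) = 4.824e+09.
L_total = 10·log₁₀(4.824e+09) = 96.83 dB.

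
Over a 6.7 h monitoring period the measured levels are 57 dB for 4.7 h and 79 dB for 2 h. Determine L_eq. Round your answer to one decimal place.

Weight each interval's intensity by its duration and average over T = 6.7 h:
Σ tᵢ·10^(Lᵢ/10) = 4.7·10^(57/10) + 2·10^(79/10) = 1.612e+08.
L_eq = 10·log₁₀(1.612e+08/6.7) = 73.81 dB.

73.8 dB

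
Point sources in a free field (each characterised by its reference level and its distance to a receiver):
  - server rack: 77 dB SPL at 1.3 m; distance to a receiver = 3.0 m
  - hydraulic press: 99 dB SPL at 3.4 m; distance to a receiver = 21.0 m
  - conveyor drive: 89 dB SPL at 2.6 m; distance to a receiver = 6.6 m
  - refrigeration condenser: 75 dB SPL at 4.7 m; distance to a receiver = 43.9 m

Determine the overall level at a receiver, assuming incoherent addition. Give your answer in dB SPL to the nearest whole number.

85 dB SPL

First find each source's level at the receiver (point-source: −20·log₁₀(r/r_ref)), then combine on an intensity basis.
server rack: 77 − 20·log₁₀(3.0/1.3) = 77 − 7.26 = 69.74 dB SPL.
hydraulic press: 99 − 20·log₁₀(21.0/3.4) = 99 − 15.81 = 83.19 dB SPL.
conveyor drive: 89 − 20·log₁₀(6.6/2.6) = 89 − 8.09 = 80.91 dB SPL.
refrigeration condenser: 75 − 20·log₁₀(43.9/4.7) = 75 − 19.41 = 55.59 dB SPL.
Σ 10^(L/10) = 3.413e+08 → L_total = 10·log₁₀(3.413e+08) = 85.33 dB SPL.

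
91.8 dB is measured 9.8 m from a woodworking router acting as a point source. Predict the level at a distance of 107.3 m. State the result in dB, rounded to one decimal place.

Spherical spreading from a point source gives a 20·log₁₀(r₂/r₁) drop.
L₂ = 91.8 − 20·log₁₀(107.3/9.8) = 91.8 − 20.787 = 71.01 dB.

71.0 dB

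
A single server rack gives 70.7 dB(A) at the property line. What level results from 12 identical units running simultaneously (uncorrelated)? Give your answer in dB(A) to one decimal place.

N identical incoherent sources raise the level by 10·log₁₀ N.
L_total = 70.7 + 10·log₁₀(12) = 70.7 + 10.792 = 81.49 dB(A).

81.5 dB(A)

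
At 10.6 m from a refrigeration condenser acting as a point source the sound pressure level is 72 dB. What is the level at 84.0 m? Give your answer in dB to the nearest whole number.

54 dB

For a point source, L₂ = L₁ − 20·log₁₀(r₂/r₁).
L₂ = 72 − 20·log₁₀(84.0/10.6) = 72 − 17.979 = 54.02 dB.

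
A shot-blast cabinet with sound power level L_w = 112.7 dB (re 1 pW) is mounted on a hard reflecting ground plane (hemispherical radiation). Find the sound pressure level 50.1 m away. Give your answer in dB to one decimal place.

Free-field hemispherical radiation: L_p = L_w − 10·log₁₀(2π·r²), r = 50.1 m.
2π·r² = 1.577e+04 m², 10·log₁₀ of that is 41.979 dB.
L_p = 112.7 − 41.979 = 70.72 dB.

70.7 dB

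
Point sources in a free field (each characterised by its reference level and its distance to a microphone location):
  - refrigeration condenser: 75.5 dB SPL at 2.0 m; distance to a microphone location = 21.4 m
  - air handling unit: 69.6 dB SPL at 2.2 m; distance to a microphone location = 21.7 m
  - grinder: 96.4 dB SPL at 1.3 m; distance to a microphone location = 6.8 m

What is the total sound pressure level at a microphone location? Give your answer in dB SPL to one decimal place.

82.0 dB SPL

First find each source's level at the receiver (point-source: −20·log₁₀(r/r_ref)), then combine on an intensity basis.
refrigeration condenser: 75.5 − 20·log₁₀(21.4/2.0) = 75.5 − 20.59 = 54.91 dB SPL.
air handling unit: 69.6 − 20·log₁₀(21.7/2.2) = 69.6 − 19.88 = 49.72 dB SPL.
grinder: 96.4 − 20·log₁₀(6.8/1.3) = 96.4 − 14.37 = 82.03 dB SPL.
Σ 10^(L/10) = 1.599e+08 → L_total = 10·log₁₀(1.599e+08) = 82.04 dB SPL.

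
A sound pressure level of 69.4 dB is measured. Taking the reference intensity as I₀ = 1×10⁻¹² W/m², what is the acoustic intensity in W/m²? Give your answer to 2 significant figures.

I = I₀·10^(L/10) = 10⁻¹² × 10^(69.4/10) = 10^(-5.060).

8.7e-06 W/m²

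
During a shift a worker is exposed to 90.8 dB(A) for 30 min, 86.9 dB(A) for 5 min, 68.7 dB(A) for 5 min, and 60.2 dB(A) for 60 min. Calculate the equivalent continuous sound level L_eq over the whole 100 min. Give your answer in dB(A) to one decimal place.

Weight each interval's intensity by its duration and average over T = 100 min:
Σ tᵢ·10^(Lᵢ/10) = 30·10^(90.8/10) + 5·10^(86.9/10) + 5·10^(68.7/10) + 60·10^(60.2/10) = 3.862e+10.
L_eq = 10·log₁₀(3.862e+10/100) = 85.87 dB(A).

85.9 dB(A)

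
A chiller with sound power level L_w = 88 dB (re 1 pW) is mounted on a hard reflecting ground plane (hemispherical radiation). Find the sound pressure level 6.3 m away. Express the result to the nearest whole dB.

The power spreads over a hemisphere of area 2π·r², so L_p = L_w − 10·log₁₀(2π·r²).
2π·r² = 249.4 m², 10·log₁₀ of that is 23.969 dB.
L_p = 88 − 23.969 = 64.03 dB.

64 dB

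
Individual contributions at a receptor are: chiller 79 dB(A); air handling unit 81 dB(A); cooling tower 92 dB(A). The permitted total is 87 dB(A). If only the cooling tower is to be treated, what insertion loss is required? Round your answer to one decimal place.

Everything except the cooling tower sums to 10^(79/10) + 10^(81/10) = 2.053e+08 in linear terms, 83.12 dB(A).
To meet 87 dB(A) overall, the treated cooling tower may contribute at most 10^(87/10) − 2.053e+08 = 2.959e+08, i.e. 84.71 dB(A).
Required insertion loss = 92 − 84.71 = 7.29 dB.

7.3 dB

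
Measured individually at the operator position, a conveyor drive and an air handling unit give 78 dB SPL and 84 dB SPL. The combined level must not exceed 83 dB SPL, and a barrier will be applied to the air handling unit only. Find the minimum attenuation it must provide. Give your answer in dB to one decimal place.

2.7 dB

Everything except the air handling unit sums to 10^(78/10) = 6.310e+07 in linear terms, 78.00 dB SPL.
The limit corresponds to 10^(83/10) = 1.995e+08; subtracting the fixed part leaves 1.364e+08 for the air handling unit, i.e. 81.35 dB SPL.
So the air handling unit must be reduced from 84 to 81.35 dB SPL: IL = 2.65 dB.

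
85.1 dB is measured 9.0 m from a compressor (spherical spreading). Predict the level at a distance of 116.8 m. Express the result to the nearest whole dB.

Spherical spreading from a point source gives a 20·log₁₀(r₂/r₁) drop.
L₂ = 85.1 − 20·log₁₀(116.8/9.0) = 85.1 − 22.264 = 62.84 dB.

63 dB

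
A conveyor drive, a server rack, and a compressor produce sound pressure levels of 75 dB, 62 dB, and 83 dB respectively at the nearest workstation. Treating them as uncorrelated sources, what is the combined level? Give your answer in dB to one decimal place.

For uncorrelated sources the intensities add, so convert each level to linear form, sum, and take 10·log₁₀ of the total.
Σ 10^(L/10) = 10^(75/10) + 10^(62/10) + 10^(83/10) = 2.327e+08.
L_total = 10·log₁₀(2.327e+08) = 83.67 dB.

83.7 dB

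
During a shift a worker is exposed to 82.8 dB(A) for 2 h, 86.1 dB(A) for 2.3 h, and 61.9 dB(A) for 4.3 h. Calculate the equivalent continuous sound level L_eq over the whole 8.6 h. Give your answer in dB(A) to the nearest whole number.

The energy average is taken in the linear domain: L_eq = 10·log₁₀[(Σ tᵢ·10^(Lᵢ/10))/T], T = 8.6 h.
Σ tᵢ·10^(Lᵢ/10) = 2·10^(82.8/10) + 2.3·10^(86.1/10) + 4.3·10^(61.9/10) = 1.325e+09.
L_eq = 10·log₁₀(1.325e+09/8.6) = 81.88 dB(A).

82 dB(A)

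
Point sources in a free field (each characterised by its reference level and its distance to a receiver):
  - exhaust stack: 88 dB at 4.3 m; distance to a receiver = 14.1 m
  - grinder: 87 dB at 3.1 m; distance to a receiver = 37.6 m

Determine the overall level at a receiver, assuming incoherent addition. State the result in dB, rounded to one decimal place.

First find each source's level at the receiver (point-source: −20·log₁₀(r/r_ref)), then combine on an intensity basis.
exhaust stack: 88 − 20·log₁₀(14.1/4.3) = 88 − 10.32 = 77.68 dB.
grinder: 87 − 20·log₁₀(37.6/3.1) = 87 − 21.68 = 65.32 dB.
Σ 10^(L/10) = 6.209e+07 → L_total = 10·log₁₀(6.209e+07) = 77.93 dB.

77.9 dB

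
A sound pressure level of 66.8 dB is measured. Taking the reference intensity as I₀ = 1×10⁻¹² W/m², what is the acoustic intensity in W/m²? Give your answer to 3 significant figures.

I/I₀ = 10^(66.8/10) = 4.786e+06, so I = 4.786e+06 × 10⁻¹² W/m².

4.79e-06 W/m²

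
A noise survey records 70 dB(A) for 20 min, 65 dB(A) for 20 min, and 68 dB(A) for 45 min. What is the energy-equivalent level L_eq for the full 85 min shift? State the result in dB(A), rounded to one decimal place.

L_eq = 10·log₁₀[(1/T)·Σ tᵢ·10^(Lᵢ/10)] with T = 85 min.
Σ tᵢ·10^(Lᵢ/10) = 20·10^(70/10) + 20·10^(65/10) + 45·10^(68/10) = 5.472e+08.
L_eq = 10·log₁₀(5.472e+08/85) = 68.09 dB(A).

68.1 dB(A)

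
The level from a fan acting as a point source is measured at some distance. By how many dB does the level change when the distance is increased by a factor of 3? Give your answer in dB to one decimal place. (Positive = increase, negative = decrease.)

-9.5 dB

With spherical spreading the level changes by −20·log₁₀(r₂/r₁).
ΔL = −20·log₁₀(3) = -9.54 dB.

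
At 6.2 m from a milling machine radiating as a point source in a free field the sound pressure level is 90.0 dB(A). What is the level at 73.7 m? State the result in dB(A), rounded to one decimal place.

68.5 dB(A)

For a point source, L₂ = L₁ − 20·log₁₀(r₂/r₁).
L₂ = 90.0 − 20·log₁₀(73.7/6.2) = 90.0 − 21.502 = 68.50 dB(A).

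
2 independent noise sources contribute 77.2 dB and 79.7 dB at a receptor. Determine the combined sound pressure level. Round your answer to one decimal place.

Incoherent sources combine by intensity addition: L_total = 10·log₁₀(Σ 10^(L_i/10)).
Σ 10^(L/10) = 10^(77.2/10) + 10^(79.7/10) = 1.458e+08.
L_total = 10·log₁₀(1.458e+08) = 81.64 dB.

81.6 dB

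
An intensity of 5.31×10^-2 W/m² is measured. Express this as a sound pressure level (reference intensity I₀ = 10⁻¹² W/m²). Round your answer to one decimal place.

L = 10·log₁₀(I/I₀) = 10·log₁₀(5.31×10^-2/10⁻¹²) = 10·log₁₀(5.31×10^10).
L = 10·(0.7251 + 10) = 107.25 dB.

107.3 dB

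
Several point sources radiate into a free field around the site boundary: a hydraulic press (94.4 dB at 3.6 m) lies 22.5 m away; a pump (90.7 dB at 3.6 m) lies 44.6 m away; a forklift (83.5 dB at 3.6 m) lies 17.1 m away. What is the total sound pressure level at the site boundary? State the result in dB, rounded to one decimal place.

Propagate each source to the receiver with L = L_ref − 20·log₁₀(r/r_ref), then add intensities.
hydraulic press: 94.4 − 20·log₁₀(22.5/3.6) = 94.4 − 15.92 = 78.48 dB.
pump: 90.7 − 20·log₁₀(44.6/3.6) = 90.7 − 21.86 = 68.84 dB.
forklift: 83.5 − 20·log₁₀(17.1/3.6) = 83.5 − 13.53 = 69.97 dB.
Σ 10^(L/10) = 8.809e+07 → L_total = 10·log₁₀(8.809e+07) = 79.45 dB.

79.4 dB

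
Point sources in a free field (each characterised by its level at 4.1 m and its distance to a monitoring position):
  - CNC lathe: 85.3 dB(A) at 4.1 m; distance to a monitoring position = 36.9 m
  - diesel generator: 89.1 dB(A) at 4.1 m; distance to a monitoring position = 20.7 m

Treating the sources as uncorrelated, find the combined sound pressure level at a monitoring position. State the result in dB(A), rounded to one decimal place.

Apply inverse-square spreading to bring every level to the receiver, then sum 10^(L/10).
CNC lathe: 85.3 − 20·log₁₀(36.9/4.1) = 85.3 − 19.08 = 66.22 dB(A).
diesel generator: 89.1 − 20·log₁₀(20.7/4.1) = 89.1 − 14.06 = 75.04 dB(A).
Σ 10^(L/10) = 3.607e+07 → L_total = 10·log₁₀(3.607e+07) = 75.57 dB(A).

75.6 dB(A)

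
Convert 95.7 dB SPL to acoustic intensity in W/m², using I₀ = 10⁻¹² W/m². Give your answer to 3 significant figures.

0.00372 W/m²

I/I₀ = 10^(95.7/10) = 3.715e+09, so I = 3.715e+09 × 10⁻¹² W/m².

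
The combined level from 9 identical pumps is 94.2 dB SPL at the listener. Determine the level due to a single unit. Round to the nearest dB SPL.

85 dB SPL

9 equal contributions raise the level by 10·log₁₀ 9 = 9.542 dB, so each unit alone gives 94.2 − 9.542.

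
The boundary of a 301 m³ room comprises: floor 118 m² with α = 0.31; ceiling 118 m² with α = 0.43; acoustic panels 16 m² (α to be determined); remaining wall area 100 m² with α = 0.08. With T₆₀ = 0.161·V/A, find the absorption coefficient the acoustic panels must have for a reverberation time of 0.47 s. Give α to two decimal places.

A = 0.161·V/T₆₀ = 0.161·301/0.47 = 103.11 m² sabins.
Absorption from the other surfaces = 118·0.31 + 118·0.43 + 100·0.08 = 95.32 m², so the acoustic panels must supply 7.79 m² over 16 m².
α = 7.79/16 = 0.487.

0.49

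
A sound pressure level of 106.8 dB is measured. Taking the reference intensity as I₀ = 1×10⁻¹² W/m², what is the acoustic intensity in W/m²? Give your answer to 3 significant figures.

I = I₀·10^(L/10) = 10⁻¹² × 10^(106.8/10) = 10^(-1.320).

0.0479 W/m²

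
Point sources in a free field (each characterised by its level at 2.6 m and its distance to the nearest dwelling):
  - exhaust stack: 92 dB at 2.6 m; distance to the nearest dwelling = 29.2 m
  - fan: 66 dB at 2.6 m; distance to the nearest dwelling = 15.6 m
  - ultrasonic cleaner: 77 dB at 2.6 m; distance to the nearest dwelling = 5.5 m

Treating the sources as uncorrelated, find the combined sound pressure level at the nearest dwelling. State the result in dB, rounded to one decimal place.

73.8 dB

Apply inverse-square spreading to bring every level to the receiver, then sum 10^(L/10).
exhaust stack: 92 − 20·log₁₀(29.2/2.6) = 92 − 21.01 = 70.99 dB.
fan: 66 − 20·log₁₀(15.6/2.6) = 66 − 15.56 = 50.44 dB.
ultrasonic cleaner: 77 − 20·log₁₀(5.5/2.6) = 77 − 6.51 = 70.49 dB.
Σ 10^(L/10) = 2.388e+07 → L_total = 10·log₁₀(2.388e+07) = 73.78 dB.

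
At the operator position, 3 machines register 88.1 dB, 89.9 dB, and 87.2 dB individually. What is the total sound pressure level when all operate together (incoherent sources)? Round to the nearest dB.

93 dB

For uncorrelated sources the intensities add, so convert each level to linear form, sum, and take 10·log₁₀ of the total.
Σ 10^(L/10) = 10^(88.1/10) + 10^(89.9/10) + 10^(87.2/10) = 2.148e+09.
L_total = 10·log₁₀(2.148e+09) = 93.32 dB.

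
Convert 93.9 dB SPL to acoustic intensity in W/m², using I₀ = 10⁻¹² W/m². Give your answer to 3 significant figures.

0.00245 W/m²

L = 10·log₁₀(I/I₀) ⇒ I = I₀·10^(L/10) = 10⁻¹² × 10^9.39.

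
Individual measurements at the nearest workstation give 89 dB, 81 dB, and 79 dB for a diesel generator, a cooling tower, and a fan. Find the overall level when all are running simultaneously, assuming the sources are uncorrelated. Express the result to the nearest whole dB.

90 dB

For uncorrelated sources the intensities add, so convert each level to linear form, sum, and take 10·log₁₀ of the total.
Σ 10^(L/10) = 10^(89/10) + 10^(81/10) + 10^(79/10) = 9.997e+08.
L_total = 10·log₁₀(9.997e+08) = 90.00 dB.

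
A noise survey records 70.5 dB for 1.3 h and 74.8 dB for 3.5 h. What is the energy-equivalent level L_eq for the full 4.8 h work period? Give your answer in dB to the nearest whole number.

74 dB

Weight each interval's intensity by its duration and average over T = 4.8 h:
Σ tᵢ·10^(Lᵢ/10) = 1.3·10^(70.5/10) + 3.5·10^(74.8/10) = 1.203e+08.
L_eq = 10·log₁₀(1.203e+08/4.8) = 73.99 dB.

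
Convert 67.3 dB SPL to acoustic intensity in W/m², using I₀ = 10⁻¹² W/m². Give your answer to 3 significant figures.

5.37e-06 W/m²

L = 10·log₁₀(I/I₀) ⇒ I = I₀·10^(L/10) = 10⁻¹² × 10^6.73.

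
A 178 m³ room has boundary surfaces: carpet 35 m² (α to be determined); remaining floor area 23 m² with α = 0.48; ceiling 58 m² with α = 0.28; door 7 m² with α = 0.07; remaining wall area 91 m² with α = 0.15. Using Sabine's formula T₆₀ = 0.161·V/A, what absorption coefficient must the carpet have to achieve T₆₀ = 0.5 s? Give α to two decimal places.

0.45

Required total absorption A = 0.161·178/0.5 = 57.32 m².
Absorption from the other surfaces = 23·0.48 + 58·0.28 + 7·0.07 + 91·0.15 = 41.42 m², so the carpet must supply 15.90 m² over 35 m².
α = 15.90/35 = 0.454.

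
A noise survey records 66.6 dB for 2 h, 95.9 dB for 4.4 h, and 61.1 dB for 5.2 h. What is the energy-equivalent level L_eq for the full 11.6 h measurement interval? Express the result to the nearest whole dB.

92 dB

Weight each interval's intensity by its duration and average over T = 11.6 h:
Σ tᵢ·10^(Lᵢ/10) = 2·10^(66.6/10) + 4.4·10^(95.9/10) + 5.2·10^(61.1/10) = 1.713e+10.
L_eq = 10·log₁₀(1.713e+10/11.6) = 91.69 dB.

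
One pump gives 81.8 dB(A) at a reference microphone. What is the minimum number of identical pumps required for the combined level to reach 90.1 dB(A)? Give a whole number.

7

The shortfall is 90.1 − 81.8 = 8.3 dB, and N units add 10·log₁₀ N, so need 10·log₁₀ N ≥ 8.3.
N ≥ 10^(8.3/10) = 6.761, so N = 7.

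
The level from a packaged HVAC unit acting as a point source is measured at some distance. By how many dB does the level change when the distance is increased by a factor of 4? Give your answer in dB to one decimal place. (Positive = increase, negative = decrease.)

-12.0 dB

With spherical spreading the level changes by −20·log₁₀(r₂/r₁).
ΔL = −20·log₁₀(4) = -12.04 dB.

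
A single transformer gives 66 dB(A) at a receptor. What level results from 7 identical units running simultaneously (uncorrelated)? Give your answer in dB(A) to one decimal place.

L_total = L₁ + 10·log₁₀ N for N identical incoherent sources.
L_total = 66 + 10·log₁₀(7) = 66 + 8.451 = 74.45 dB(A).

74.5 dB(A)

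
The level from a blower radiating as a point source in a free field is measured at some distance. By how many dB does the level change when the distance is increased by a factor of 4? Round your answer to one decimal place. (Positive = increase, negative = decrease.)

With spherical spreading the level changes by −20·log₁₀(r₂/r₁).
ΔL = −20·log₁₀(4) = -12.04 dB.

-12.0 dB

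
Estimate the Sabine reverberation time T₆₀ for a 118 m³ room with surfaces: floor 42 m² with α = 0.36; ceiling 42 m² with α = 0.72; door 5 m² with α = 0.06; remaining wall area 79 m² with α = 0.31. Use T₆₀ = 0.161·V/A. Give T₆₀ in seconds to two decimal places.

A = Σ Sᵢαᵢ = 42·0.36 + 42·0.72 + 5·0.06 + 79·0.31 = 70.15 m².
T₆₀ = 0.161 × 118 / 70.15 = 0.271 s.

0.27 s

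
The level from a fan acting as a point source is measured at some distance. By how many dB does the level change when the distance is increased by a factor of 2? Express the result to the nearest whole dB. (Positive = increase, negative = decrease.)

Point-source spreading: ΔL = −20·log₁₀(r₂/r₁).
ΔL = −20·log₁₀(2) = -6.02 dB.

-6 dB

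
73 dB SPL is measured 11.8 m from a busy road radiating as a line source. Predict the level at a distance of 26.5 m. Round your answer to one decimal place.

69.5 dB SPL

Cylindrical spreading from a line source gives a 10·log₁₀(r₂/r₁) drop.
L₂ = 73 − 10·log₁₀(26.5/11.8) = 73 − 3.514 = 69.49 dB SPL.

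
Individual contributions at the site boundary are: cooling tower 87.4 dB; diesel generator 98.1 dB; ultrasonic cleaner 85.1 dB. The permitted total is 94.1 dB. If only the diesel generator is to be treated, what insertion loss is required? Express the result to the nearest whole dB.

6 dB

The untreated sources together contribute 10^(87.4/10) + 10^(85.1/10) = 8.731e+08, i.e. 89.41 dB.
The limit corresponds to 10^(94.1/10) = 2.570e+09; subtracting the fixed part leaves 1.697e+09 for the diesel generator, i.e. 92.30 dB.
So the diesel generator must be reduced from 98.1 to 92.30 dB: IL = 5.80 dB.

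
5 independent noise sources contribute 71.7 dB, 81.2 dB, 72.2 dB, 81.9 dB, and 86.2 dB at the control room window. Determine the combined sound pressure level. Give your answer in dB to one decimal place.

88.7 dB

For uncorrelated sources the intensities add, so convert each level to linear form, sum, and take 10·log₁₀ of the total.
Σ 10^(L/10) = 10^(71.7/10) + 10^(81.2/10) + 10^(72.2/10) + 10^(81.9/10) + 10^(86.2/10) = 7.350e+08.
L_total = 10·log₁₀(7.350e+08) = 88.66 dB.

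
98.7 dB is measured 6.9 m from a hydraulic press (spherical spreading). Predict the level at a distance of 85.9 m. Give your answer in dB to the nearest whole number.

Spherical spreading from a point source gives a 20·log₁₀(r₂/r₁) drop.
L₂ = 98.7 − 20·log₁₀(85.9/6.9) = 98.7 − 21.903 = 76.80 dB.

77 dB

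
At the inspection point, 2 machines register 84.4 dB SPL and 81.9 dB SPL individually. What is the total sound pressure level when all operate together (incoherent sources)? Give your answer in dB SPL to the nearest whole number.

For uncorrelated sources the intensities add, so convert each level to linear form, sum, and take 10·log₁₀ of the total.
Σ 10^(L/10) = 10^(84.4/10) + 10^(81.9/10) = 4.303e+08.
L_total = 10·log₁₀(4.303e+08) = 86.34 dB SPL.

86 dB SPL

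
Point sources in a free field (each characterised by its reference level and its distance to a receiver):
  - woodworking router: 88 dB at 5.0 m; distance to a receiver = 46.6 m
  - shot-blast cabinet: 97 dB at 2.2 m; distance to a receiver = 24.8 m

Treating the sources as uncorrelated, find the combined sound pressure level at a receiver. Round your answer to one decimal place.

Propagate each source to the receiver with L = L_ref − 20·log₁₀(r/r_ref), then add intensities.
woodworking router: 88 − 20·log₁₀(46.6/5.0) = 88 − 19.39 = 68.61 dB.
shot-blast cabinet: 97 − 20·log₁₀(24.8/2.2) = 97 − 21.04 = 75.96 dB.
Σ 10^(L/10) = 4.670e+07 → L_total = 10·log₁₀(4.670e+07) = 76.69 dB.

76.7 dB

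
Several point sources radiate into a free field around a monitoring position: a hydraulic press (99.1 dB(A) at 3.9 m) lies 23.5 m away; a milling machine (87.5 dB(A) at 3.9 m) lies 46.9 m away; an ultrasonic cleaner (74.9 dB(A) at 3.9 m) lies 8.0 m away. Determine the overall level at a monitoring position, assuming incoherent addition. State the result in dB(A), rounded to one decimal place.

First find each source's level at the receiver (point-source: −20·log₁₀(r/r_ref)), then combine on an intensity basis.
hydraulic press: 99.1 − 20·log₁₀(23.5/3.9) = 99.1 − 15.60 = 83.50 dB(A).
milling machine: 87.5 − 20·log₁₀(46.9/3.9) = 87.5 − 21.60 = 65.90 dB(A).
ultrasonic cleaner: 74.9 − 20·log₁₀(8.0/3.9) = 74.9 − 6.24 = 68.66 dB(A).
Σ 10^(L/10) = 2.351e+08 → L_total = 10·log₁₀(2.351e+08) = 83.71 dB(A).

83.7 dB(A)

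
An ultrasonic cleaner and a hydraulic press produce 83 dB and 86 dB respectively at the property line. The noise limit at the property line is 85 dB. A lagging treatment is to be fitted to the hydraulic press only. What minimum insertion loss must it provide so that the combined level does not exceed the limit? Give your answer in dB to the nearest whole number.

The untreated sources together contribute 10^(83/10) = 1.995e+08, i.e. 83.00 dB.
To meet 85 dB overall, the treated hydraulic press may contribute at most 10^(85/10) − 1.995e+08 = 1.167e+08, i.e. 80.67 dB.
So the hydraulic press must be reduced from 86 to 80.67 dB: IL = 5.33 dB.

5 dB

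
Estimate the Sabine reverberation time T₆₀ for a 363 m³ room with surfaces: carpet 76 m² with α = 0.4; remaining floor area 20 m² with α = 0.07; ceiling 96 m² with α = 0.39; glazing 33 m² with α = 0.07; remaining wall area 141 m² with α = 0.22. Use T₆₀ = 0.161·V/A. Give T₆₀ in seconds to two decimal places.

Total absorption A = 76·0.4 + 20·0.07 + 96·0.39 + 33·0.07 + 141·0.22 = 102.57 m² sabins.
T₆₀ = 0.161 × 363 / 102.57 = 0.570 s.

0.57 s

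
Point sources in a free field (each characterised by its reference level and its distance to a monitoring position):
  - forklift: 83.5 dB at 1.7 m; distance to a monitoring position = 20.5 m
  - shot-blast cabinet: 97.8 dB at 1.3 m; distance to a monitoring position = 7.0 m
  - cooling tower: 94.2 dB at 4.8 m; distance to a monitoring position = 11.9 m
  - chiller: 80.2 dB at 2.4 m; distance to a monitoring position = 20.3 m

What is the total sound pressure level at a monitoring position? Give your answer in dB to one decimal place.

88.1 dB

Apply inverse-square spreading to bring every level to the receiver, then sum 10^(L/10).
forklift: 83.5 − 20·log₁₀(20.5/1.7) = 83.5 − 21.63 = 61.87 dB.
shot-blast cabinet: 97.8 − 20·log₁₀(7.0/1.3) = 97.8 − 14.62 = 83.18 dB.
cooling tower: 94.2 − 20·log₁₀(11.9/4.8) = 94.2 − 7.89 = 86.31 dB.
chiller: 80.2 − 20·log₁₀(20.3/2.4) = 80.2 − 18.55 = 61.65 dB.
Σ 10^(L/10) = 6.388e+08 → L_total = 10·log₁₀(6.388e+08) = 88.05 dB.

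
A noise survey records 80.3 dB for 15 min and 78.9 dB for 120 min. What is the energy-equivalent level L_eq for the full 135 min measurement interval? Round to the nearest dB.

79 dB

The energy average is taken in the linear domain: L_eq = 10·log₁₀[(Σ tᵢ·10^(Lᵢ/10))/T], T = 135 min.
Σ tᵢ·10^(Lᵢ/10) = 15·10^(80.3/10) + 120·10^(78.9/10) = 1.092e+10.
L_eq = 10·log₁₀(1.092e+10/135) = 79.08 dB.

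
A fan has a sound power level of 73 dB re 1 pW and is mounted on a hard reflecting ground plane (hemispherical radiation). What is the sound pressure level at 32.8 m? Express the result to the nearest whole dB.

The power spreads over a hemisphere of area 2π·r², so L_p = L_w − 10·log₁₀(2π·r²).
2π·r² = 6760 m², 10·log₁₀ of that is 38.299 dB.
L_p = 73 − 38.299 = 34.70 dB.

35 dB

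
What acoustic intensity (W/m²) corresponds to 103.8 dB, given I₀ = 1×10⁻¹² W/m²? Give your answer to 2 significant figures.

L = 10·log₁₀(I/I₀) ⇒ I = I₀·10^(L/10) = 10⁻¹² × 10^10.38.

0.024 W/m²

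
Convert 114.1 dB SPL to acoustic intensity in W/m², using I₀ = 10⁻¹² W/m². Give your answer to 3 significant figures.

I = I₀·10^(L/10) = 10⁻¹² × 10^(114.1/10) = 10^(-0.590).

0.257 W/m²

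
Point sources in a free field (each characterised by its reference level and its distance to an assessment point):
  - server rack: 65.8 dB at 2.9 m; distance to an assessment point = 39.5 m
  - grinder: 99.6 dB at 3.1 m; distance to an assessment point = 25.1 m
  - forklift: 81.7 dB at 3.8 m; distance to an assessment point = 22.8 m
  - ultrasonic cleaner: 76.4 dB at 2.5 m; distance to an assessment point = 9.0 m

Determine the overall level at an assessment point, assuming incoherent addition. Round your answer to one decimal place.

81.7 dB

First find each source's level at the receiver (point-source: −20·log₁₀(r/r_ref)), then combine on an intensity basis.
server rack: 65.8 − 20·log₁₀(39.5/2.9) = 65.8 − 22.68 = 43.12 dB.
grinder: 99.6 − 20·log₁₀(25.1/3.1) = 99.6 − 18.17 = 81.43 dB.
forklift: 81.7 − 20·log₁₀(22.8/3.8) = 81.7 − 15.56 = 66.14 dB.
ultrasonic cleaner: 76.4 − 20·log₁₀(9.0/2.5) = 76.4 − 11.13 = 65.27 dB.
Σ 10^(L/10) = 1.466e+08 → L_total = 10·log₁₀(1.466e+08) = 81.66 dB.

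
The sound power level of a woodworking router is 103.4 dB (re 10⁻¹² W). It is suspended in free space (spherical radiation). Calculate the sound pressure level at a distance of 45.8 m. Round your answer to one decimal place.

59.2 dB

Free-field spherical radiation: L_p = L_w − 10·log₁₀(4π·r²), r = 45.8 m.
4π·r² = 2.636e+04 m², 10·log₁₀ of that is 44.209 dB.
L_p = 103.4 − 44.209 = 59.19 dB.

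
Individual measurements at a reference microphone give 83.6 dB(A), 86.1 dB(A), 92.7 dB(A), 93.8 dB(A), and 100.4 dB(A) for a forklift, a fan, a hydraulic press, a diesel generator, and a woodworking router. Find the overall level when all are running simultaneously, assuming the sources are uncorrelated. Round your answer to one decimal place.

For uncorrelated sources the intensities add, so convert each level to linear form, sum, and take 10·log₁₀ of the total.
Σ 10^(L/10) = 10^(83.6/10) + 10^(86.1/10) + 10^(92.7/10) + 10^(93.8/10) + 10^(100.4/10) = 1.586e+10.
L_total = 10·log₁₀(1.586e+10) = 102.00 dB(A).

102.0 dB(A)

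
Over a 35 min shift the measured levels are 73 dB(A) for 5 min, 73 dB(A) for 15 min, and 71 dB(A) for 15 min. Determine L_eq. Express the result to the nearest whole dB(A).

L_eq = 10·log₁₀[(1/T)·Σ tᵢ·10^(Lᵢ/10)] with T = 35 min.
Σ tᵢ·10^(Lᵢ/10) = 5·10^(73/10) + 15·10^(73/10) + 15·10^(71/10) = 5.879e+08.
L_eq = 10·log₁₀(5.879e+08/35) = 72.25 dB(A).

72 dB(A)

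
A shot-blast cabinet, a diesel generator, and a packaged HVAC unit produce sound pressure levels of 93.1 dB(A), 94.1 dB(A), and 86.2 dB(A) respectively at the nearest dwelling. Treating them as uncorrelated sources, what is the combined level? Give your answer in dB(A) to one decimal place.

97.0 dB(A)

Incoherent sources combine by intensity addition: L_total = 10·log₁₀(Σ 10^(L_i/10)).
Σ 10^(L/10) = 10^(93.1/10) + 10^(94.1/10) + 10^(86.2/10) = 5.029e+09.
L_total = 10·log₁₀(5.029e+09) = 97.01 dB(A).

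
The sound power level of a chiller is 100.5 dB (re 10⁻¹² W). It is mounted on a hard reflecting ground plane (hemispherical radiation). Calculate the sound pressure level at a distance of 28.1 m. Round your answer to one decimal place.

63.5 dB

The power spreads over a hemisphere of area 2π·r², so L_p = L_w − 10·log₁₀(2π·r²).
2π·r² = 4961 m², 10·log₁₀ of that is 36.956 dB.
L_p = 100.5 − 36.956 = 63.54 dB.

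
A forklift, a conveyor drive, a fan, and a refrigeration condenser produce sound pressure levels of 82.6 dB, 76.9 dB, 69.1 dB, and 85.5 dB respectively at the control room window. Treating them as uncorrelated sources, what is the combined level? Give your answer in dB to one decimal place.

For uncorrelated sources the intensities add, so convert each level to linear form, sum, and take 10·log₁₀ of the total.
Σ 10^(L/10) = 10^(82.6/10) + 10^(76.9/10) + 10^(69.1/10) + 10^(85.5/10) = 5.939e+08.
L_total = 10·log₁₀(5.939e+08) = 87.74 dB.

87.7 dB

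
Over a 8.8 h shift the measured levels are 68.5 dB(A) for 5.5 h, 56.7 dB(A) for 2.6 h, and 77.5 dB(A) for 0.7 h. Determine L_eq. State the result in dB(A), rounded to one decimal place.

69.6 dB(A)

The energy average is taken in the linear domain: L_eq = 10·log₁₀[(Σ tᵢ·10^(Lᵢ/10))/T], T = 8.8 h.
Σ tᵢ·10^(Lᵢ/10) = 5.5·10^(68.5/10) + 2.6·10^(56.7/10) + 0.7·10^(77.5/10) = 7.952e+07.
L_eq = 10·log₁₀(7.952e+07/8.8) = 69.56 dB(A).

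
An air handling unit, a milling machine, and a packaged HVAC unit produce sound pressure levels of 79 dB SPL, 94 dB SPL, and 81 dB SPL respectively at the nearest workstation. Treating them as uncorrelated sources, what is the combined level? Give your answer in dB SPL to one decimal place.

94.3 dB SPL

Incoherent sources combine by intensity addition: L_total = 10·log₁₀(Σ 10^(L_i/10)).
Σ 10^(L/10) = 10^(79/10) + 10^(94/10) + 10^(81/10) = 2.717e+09.
L_total = 10·log₁₀(2.717e+09) = 94.34 dB SPL.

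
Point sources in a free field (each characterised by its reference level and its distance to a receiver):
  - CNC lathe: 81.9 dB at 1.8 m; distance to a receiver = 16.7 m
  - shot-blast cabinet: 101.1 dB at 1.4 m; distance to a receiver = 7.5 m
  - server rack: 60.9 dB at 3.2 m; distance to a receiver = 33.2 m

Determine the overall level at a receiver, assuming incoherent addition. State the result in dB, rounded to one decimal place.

Propagate each source to the receiver with L = L_ref − 20·log₁₀(r/r_ref), then add intensities.
CNC lathe: 81.9 − 20·log₁₀(16.7/1.8) = 81.9 − 19.35 = 62.55 dB.
shot-blast cabinet: 101.1 − 20·log₁₀(7.5/1.4) = 101.1 − 14.58 = 86.52 dB.
server rack: 60.9 − 20·log₁₀(33.2/3.2) = 60.9 − 20.32 = 40.58 dB.
Σ 10^(L/10) = 4.507e+08 → L_total = 10·log₁₀(4.507e+08) = 86.54 dB.

86.5 dB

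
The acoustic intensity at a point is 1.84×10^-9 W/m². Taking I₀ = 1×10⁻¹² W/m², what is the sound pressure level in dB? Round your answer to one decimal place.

I/I₀ = 1.84×10^-9/10⁻¹² = 1.84×10^3, and L = 10·log₁₀(I/I₀).
L = 10·(0.2648 + 3) = 32.65 dB.

32.6 dB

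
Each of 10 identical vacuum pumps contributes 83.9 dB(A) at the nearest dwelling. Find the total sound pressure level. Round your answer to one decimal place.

With 10 equal, uncorrelated contributions the intensity is 10× that of one unit, giving a rise of 10·log₁₀ 10.
L_total = 83.9 + 10·log₁₀(10) = 83.9 + 10.000 = 93.90 dB(A).

93.9 dB(A)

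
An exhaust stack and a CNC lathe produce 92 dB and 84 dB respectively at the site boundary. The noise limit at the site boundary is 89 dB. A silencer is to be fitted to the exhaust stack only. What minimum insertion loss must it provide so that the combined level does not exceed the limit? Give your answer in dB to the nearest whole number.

Fixed contribution from the other source: Σ 10^(L/10) = 10^(84/10) = 2.512e+08 (84.00 dB).
The limit corresponds to 10^(89/10) = 7.943e+08; subtracting the fixed part leaves 5.431e+08 for the exhaust stack, i.e. 87.35 dB.
So the exhaust stack must be reduced from 92 to 87.35 dB: IL = 4.65 dB.

5 dB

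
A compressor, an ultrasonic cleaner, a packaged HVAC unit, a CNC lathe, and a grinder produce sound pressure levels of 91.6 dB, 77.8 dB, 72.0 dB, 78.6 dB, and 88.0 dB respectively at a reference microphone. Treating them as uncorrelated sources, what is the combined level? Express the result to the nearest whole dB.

93 dB

Incoherent sources combine by intensity addition: L_total = 10·log₁₀(Σ 10^(L_i/10)).
Σ 10^(L/10) = 10^(91.6/10) + 10^(77.8/10) + 10^(72.0/10) + 10^(78.6/10) + 10^(88.0/10) = 2.225e+09.
L_total = 10·log₁₀(2.225e+09) = 93.47 dB.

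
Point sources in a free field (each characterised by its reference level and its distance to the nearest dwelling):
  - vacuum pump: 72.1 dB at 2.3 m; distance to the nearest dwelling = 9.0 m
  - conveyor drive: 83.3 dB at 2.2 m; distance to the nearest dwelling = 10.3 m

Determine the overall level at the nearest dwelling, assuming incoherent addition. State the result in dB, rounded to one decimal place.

70.3 dB

Apply inverse-square spreading to bring every level to the receiver, then sum 10^(L/10).
vacuum pump: 72.1 − 20·log₁₀(9.0/2.3) = 72.1 − 11.85 = 60.25 dB.
conveyor drive: 83.3 − 20·log₁₀(10.3/2.2) = 83.3 − 13.41 = 69.89 dB.
Σ 10^(L/10) = 1.081e+07 → L_total = 10·log₁₀(1.081e+07) = 70.34 dB.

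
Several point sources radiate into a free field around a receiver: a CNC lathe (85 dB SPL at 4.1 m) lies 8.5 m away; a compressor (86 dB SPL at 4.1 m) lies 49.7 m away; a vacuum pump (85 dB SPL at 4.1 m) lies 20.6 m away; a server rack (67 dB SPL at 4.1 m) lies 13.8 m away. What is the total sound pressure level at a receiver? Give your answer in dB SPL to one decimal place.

Propagate each source to the receiver with L = L_ref − 20·log₁₀(r/r_ref), then add intensities.
CNC lathe: 85 − 20·log₁₀(8.5/4.1) = 85 − 6.33 = 78.67 dB SPL.
compressor: 86 − 20·log₁₀(49.7/4.1) = 86 − 21.67 = 64.33 dB SPL.
vacuum pump: 85 − 20·log₁₀(20.6/4.1) = 85 − 14.02 = 70.98 dB SPL.
server rack: 67 − 20·log₁₀(13.8/4.1) = 67 − 10.54 = 56.46 dB SPL.
Σ 10^(L/10) = 8.925e+07 → L_total = 10·log₁₀(8.925e+07) = 79.51 dB SPL.

79.5 dB SPL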